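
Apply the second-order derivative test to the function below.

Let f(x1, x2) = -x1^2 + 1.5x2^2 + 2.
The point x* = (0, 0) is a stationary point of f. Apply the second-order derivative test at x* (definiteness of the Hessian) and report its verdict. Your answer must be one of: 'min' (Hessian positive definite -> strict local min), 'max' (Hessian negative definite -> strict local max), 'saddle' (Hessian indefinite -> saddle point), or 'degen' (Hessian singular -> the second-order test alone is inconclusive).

Compute the Hessian H = grad^2 f:
  H = [[-2, 0], [0, 3]]
Verify stationarity: grad f(x*) = H x* + g = (0, 0).
Eigenvalues of H: -2, 3.
Eigenvalues have mixed signs, so H is indefinite -> x* is a saddle point.

saddle


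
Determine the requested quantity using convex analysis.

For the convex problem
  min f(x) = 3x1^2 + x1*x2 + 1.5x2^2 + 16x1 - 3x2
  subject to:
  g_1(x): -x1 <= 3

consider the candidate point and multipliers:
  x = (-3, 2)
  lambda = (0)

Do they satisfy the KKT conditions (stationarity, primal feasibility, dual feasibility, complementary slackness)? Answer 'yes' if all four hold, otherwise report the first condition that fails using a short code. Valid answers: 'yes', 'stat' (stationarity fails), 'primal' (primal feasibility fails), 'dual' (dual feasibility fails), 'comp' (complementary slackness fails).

Gradient of f: grad f(x) = Q x + c = (0, 0)
Constraint values g_i(x) = a_i^T x - b_i:
  g_1((-3, 2)) = 0
Stationarity residual: grad f(x) + sum_i lambda_i a_i = (0, 0)
  -> stationarity OK
Primal feasibility (all g_i <= 0): OK
Dual feasibility (all lambda_i >= 0): OK
Complementary slackness (lambda_i * g_i(x) = 0 for all i): OK

Verdict: yes, KKT holds.

yes


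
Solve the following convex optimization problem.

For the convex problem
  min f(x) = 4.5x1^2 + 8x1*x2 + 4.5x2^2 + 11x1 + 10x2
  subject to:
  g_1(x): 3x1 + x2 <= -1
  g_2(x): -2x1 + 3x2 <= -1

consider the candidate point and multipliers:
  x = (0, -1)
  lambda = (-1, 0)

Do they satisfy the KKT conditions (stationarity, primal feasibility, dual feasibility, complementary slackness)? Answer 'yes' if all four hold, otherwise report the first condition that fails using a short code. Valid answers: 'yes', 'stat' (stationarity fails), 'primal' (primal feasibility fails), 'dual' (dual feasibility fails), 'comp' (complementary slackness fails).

Gradient of f: grad f(x) = Q x + c = (3, 1)
Constraint values g_i(x) = a_i^T x - b_i:
  g_1((0, -1)) = 0
  g_2((0, -1)) = -2
Stationarity residual: grad f(x) + sum_i lambda_i a_i = (0, 0)
  -> stationarity OK
Primal feasibility (all g_i <= 0): OK
Dual feasibility (all lambda_i >= 0): FAILS
Complementary slackness (lambda_i * g_i(x) = 0 for all i): OK

Verdict: the first failing condition is dual_feasibility -> dual.

dual


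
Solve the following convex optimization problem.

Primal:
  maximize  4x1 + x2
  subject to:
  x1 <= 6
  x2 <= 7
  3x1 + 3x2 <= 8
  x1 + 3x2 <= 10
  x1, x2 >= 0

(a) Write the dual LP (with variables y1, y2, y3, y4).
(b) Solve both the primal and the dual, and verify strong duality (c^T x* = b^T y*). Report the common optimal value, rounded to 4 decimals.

The standard primal-dual pair for 'max c^T x s.t. A x <= b, x >= 0' is:
  Dual:  min b^T y  s.t.  A^T y >= c,  y >= 0.

So the dual LP is:
  minimize  6y1 + 7y2 + 8y3 + 10y4
  subject to:
    y1 + 3y3 + y4 >= 4
    y2 + 3y3 + 3y4 >= 1
    y1, y2, y3, y4 >= 0

Solving the primal: x* = (2.6667, 0).
  primal value c^T x* = 10.6667.
Solving the dual: y* = (0, 0, 1.3333, 0).
  dual value b^T y* = 10.6667.
Strong duality: c^T x* = b^T y*. Confirmed.

10.6667


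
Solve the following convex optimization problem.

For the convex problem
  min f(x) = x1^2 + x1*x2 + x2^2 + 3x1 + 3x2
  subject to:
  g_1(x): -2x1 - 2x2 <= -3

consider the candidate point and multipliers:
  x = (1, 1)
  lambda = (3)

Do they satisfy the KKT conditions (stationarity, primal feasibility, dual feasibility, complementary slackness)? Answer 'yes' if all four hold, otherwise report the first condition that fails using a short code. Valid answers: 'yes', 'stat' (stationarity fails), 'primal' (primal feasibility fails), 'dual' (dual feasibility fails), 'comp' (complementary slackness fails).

Gradient of f: grad f(x) = Q x + c = (6, 6)
Constraint values g_i(x) = a_i^T x - b_i:
  g_1((1, 1)) = -1
Stationarity residual: grad f(x) + sum_i lambda_i a_i = (0, 0)
  -> stationarity OK
Primal feasibility (all g_i <= 0): OK
Dual feasibility (all lambda_i >= 0): OK
Complementary slackness (lambda_i * g_i(x) = 0 for all i): FAILS

Verdict: the first failing condition is complementary_slackness -> comp.

comp


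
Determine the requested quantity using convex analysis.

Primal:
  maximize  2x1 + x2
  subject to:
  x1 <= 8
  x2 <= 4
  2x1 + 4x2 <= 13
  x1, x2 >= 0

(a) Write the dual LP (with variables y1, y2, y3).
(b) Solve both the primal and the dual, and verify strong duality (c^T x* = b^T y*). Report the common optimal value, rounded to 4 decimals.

The standard primal-dual pair for 'max c^T x s.t. A x <= b, x >= 0' is:
  Dual:  min b^T y  s.t.  A^T y >= c,  y >= 0.

So the dual LP is:
  minimize  8y1 + 4y2 + 13y3
  subject to:
    y1 + 2y3 >= 2
    y2 + 4y3 >= 1
    y1, y2, y3 >= 0

Solving the primal: x* = (6.5, 0).
  primal value c^T x* = 13.
Solving the dual: y* = (0, 0, 1).
  dual value b^T y* = 13.
Strong duality: c^T x* = b^T y*. Confirmed.

13


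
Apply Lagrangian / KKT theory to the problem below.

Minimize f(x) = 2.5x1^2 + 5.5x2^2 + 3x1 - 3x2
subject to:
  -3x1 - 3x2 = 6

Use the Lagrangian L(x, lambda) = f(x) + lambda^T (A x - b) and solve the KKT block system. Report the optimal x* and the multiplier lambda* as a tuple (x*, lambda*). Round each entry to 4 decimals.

Form the Lagrangian:
  L(x, lambda) = (1/2) x^T Q x + c^T x + lambda^T (A x - b)
Stationarity (grad_x L = 0): Q x + c + A^T lambda = 0.
Primal feasibility: A x = b.

This gives the KKT block system:
  [ Q   A^T ] [ x     ]   [-c ]
  [ A    0  ] [ lambda ] = [ b ]

Solving the linear system:
  x*      = (-1.75, -0.25)
  lambda* = (-1.9167)
  f(x*)   = 3.5

x* = (-1.75, -0.25), lambda* = (-1.9167)


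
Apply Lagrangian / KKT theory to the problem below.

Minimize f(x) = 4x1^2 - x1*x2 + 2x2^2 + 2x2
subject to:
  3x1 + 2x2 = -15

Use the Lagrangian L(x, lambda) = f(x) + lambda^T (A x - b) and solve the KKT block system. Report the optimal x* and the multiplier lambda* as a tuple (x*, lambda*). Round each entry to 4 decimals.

Form the Lagrangian:
  L(x, lambda) = (1/2) x^T Q x + c^T x + lambda^T (A x - b)
Stationarity (grad_x L = 0): Q x + c + A^T lambda = 0.
Primal feasibility: A x = b.

This gives the KKT block system:
  [ Q   A^T ] [ x     ]   [-c ]
  [ A    0  ] [ lambda ] = [ b ]

Solving the linear system:
  x*      = (-2.475, -3.7875)
  lambda* = (5.3375)
  f(x*)   = 36.2437

x* = (-2.475, -3.7875), lambda* = (5.3375)


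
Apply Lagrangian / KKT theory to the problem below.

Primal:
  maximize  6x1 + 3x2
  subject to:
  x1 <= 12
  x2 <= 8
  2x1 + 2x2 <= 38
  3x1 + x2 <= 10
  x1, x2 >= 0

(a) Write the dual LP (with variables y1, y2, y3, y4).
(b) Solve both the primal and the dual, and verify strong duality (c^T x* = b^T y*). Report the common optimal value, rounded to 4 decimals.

The standard primal-dual pair for 'max c^T x s.t. A x <= b, x >= 0' is:
  Dual:  min b^T y  s.t.  A^T y >= c,  y >= 0.

So the dual LP is:
  minimize  12y1 + 8y2 + 38y3 + 10y4
  subject to:
    y1 + 2y3 + 3y4 >= 6
    y2 + 2y3 + y4 >= 3
    y1, y2, y3, y4 >= 0

Solving the primal: x* = (0.6667, 8).
  primal value c^T x* = 28.
Solving the dual: y* = (0, 1, 0, 2).
  dual value b^T y* = 28.
Strong duality: c^T x* = b^T y*. Confirmed.

28


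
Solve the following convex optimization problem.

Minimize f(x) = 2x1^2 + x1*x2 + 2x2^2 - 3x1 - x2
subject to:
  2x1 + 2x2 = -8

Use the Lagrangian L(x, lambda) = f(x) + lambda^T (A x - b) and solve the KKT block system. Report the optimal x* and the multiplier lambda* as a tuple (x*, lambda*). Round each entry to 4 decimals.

Form the Lagrangian:
  L(x, lambda) = (1/2) x^T Q x + c^T x + lambda^T (A x - b)
Stationarity (grad_x L = 0): Q x + c + A^T lambda = 0.
Primal feasibility: A x = b.

This gives the KKT block system:
  [ Q   A^T ] [ x     ]   [-c ]
  [ A    0  ] [ lambda ] = [ b ]

Solving the linear system:
  x*      = (-1.6667, -2.3333)
  lambda* = (6)
  f(x*)   = 27.6667

x* = (-1.6667, -2.3333), lambda* = (6)


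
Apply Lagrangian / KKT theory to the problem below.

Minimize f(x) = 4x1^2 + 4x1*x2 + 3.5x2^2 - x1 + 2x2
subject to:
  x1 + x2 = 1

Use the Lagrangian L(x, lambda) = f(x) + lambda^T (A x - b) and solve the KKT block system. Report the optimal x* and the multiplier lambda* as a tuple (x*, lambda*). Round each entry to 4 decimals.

Form the Lagrangian:
  L(x, lambda) = (1/2) x^T Q x + c^T x + lambda^T (A x - b)
Stationarity (grad_x L = 0): Q x + c + A^T lambda = 0.
Primal feasibility: A x = b.

This gives the KKT block system:
  [ Q   A^T ] [ x     ]   [-c ]
  [ A    0  ] [ lambda ] = [ b ]

Solving the linear system:
  x*      = (0.8571, 0.1429)
  lambda* = (-6.4286)
  f(x*)   = 2.9286

x* = (0.8571, 0.1429), lambda* = (-6.4286)


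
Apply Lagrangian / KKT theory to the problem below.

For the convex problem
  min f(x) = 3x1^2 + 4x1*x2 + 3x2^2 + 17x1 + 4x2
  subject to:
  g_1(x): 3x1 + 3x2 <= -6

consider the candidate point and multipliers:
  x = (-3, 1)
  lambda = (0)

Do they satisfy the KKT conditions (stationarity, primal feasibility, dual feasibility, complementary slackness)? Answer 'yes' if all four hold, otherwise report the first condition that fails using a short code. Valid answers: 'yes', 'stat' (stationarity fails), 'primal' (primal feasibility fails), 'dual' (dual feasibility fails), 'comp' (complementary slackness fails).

Gradient of f: grad f(x) = Q x + c = (3, -2)
Constraint values g_i(x) = a_i^T x - b_i:
  g_1((-3, 1)) = 0
Stationarity residual: grad f(x) + sum_i lambda_i a_i = (3, -2)
  -> stationarity FAILS
Primal feasibility (all g_i <= 0): OK
Dual feasibility (all lambda_i >= 0): OK
Complementary slackness (lambda_i * g_i(x) = 0 for all i): OK

Verdict: the first failing condition is stationarity -> stat.

stat


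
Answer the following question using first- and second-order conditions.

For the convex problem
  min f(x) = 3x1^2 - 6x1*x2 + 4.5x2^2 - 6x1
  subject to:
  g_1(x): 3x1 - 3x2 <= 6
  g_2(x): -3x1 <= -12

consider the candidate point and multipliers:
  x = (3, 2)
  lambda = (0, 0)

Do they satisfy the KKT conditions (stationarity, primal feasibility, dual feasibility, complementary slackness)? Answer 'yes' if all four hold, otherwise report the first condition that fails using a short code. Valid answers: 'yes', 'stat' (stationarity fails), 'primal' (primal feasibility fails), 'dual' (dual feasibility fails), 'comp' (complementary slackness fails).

Gradient of f: grad f(x) = Q x + c = (0, 0)
Constraint values g_i(x) = a_i^T x - b_i:
  g_1((3, 2)) = -3
  g_2((3, 2)) = 3
Stationarity residual: grad f(x) + sum_i lambda_i a_i = (0, 0)
  -> stationarity OK
Primal feasibility (all g_i <= 0): FAILS
Dual feasibility (all lambda_i >= 0): OK
Complementary slackness (lambda_i * g_i(x) = 0 for all i): OK

Verdict: the first failing condition is primal_feasibility -> primal.

primal


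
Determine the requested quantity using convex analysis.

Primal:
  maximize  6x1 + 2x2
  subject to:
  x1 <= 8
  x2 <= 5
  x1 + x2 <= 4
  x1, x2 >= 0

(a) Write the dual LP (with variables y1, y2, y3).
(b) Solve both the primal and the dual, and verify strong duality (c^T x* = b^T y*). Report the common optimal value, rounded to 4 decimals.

The standard primal-dual pair for 'max c^T x s.t. A x <= b, x >= 0' is:
  Dual:  min b^T y  s.t.  A^T y >= c,  y >= 0.

So the dual LP is:
  minimize  8y1 + 5y2 + 4y3
  subject to:
    y1 + y3 >= 6
    y2 + y3 >= 2
    y1, y2, y3 >= 0

Solving the primal: x* = (4, 0).
  primal value c^T x* = 24.
Solving the dual: y* = (0, 0, 6).
  dual value b^T y* = 24.
Strong duality: c^T x* = b^T y*. Confirmed.

24


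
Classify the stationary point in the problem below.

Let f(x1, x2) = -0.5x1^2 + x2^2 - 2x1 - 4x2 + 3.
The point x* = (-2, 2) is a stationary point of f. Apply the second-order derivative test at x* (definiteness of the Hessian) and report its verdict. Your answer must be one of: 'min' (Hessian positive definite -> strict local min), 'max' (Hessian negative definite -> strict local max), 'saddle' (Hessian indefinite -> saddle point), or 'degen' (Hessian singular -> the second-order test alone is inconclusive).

Compute the Hessian H = grad^2 f:
  H = [[-1, 0], [0, 2]]
Verify stationarity: grad f(x*) = H x* + g = (0, 0).
Eigenvalues of H: -1, 2.
Eigenvalues have mixed signs, so H is indefinite -> x* is a saddle point.

saddle


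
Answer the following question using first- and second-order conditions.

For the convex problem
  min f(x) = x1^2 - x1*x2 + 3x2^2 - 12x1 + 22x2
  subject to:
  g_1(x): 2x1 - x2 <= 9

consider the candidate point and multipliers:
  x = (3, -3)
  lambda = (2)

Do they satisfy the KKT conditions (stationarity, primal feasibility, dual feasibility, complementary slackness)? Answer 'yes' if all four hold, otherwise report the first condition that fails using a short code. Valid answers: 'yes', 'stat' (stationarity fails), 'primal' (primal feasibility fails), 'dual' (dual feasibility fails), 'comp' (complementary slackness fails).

Gradient of f: grad f(x) = Q x + c = (-3, 1)
Constraint values g_i(x) = a_i^T x - b_i:
  g_1((3, -3)) = 0
Stationarity residual: grad f(x) + sum_i lambda_i a_i = (1, -1)
  -> stationarity FAILS
Primal feasibility (all g_i <= 0): OK
Dual feasibility (all lambda_i >= 0): OK
Complementary slackness (lambda_i * g_i(x) = 0 for all i): OK

Verdict: the first failing condition is stationarity -> stat.

stat


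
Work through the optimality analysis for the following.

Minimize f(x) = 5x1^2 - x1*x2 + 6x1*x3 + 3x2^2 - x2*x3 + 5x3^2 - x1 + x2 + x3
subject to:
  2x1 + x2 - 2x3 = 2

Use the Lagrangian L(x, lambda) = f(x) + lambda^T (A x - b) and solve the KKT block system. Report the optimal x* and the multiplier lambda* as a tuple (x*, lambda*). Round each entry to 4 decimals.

Form the Lagrangian:
  L(x, lambda) = (1/2) x^T Q x + c^T x + lambda^T (A x - b)
Stationarity (grad_x L = 0): Q x + c + A^T lambda = 0.
Primal feasibility: A x = b.

This gives the KKT block system:
  [ Q   A^T ] [ x     ]   [-c ]
  [ A    0  ] [ lambda ] = [ b ]

Solving the linear system:
  x*      = (0.5147, -0.0784, -0.5245)
  lambda* = (-0.5392)
  f(x*)   = -0.0196

x* = (0.5147, -0.0784, -0.5245), lambda* = (-0.5392)


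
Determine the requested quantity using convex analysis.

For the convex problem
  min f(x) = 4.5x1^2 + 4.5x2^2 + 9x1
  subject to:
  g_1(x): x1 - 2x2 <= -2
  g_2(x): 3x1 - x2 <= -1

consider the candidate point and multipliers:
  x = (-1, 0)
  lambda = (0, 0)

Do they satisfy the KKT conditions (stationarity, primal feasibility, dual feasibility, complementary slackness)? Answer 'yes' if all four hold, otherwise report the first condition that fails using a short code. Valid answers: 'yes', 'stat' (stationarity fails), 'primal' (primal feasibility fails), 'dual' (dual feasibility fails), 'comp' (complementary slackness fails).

Gradient of f: grad f(x) = Q x + c = (0, 0)
Constraint values g_i(x) = a_i^T x - b_i:
  g_1((-1, 0)) = 1
  g_2((-1, 0)) = -2
Stationarity residual: grad f(x) + sum_i lambda_i a_i = (0, 0)
  -> stationarity OK
Primal feasibility (all g_i <= 0): FAILS
Dual feasibility (all lambda_i >= 0): OK
Complementary slackness (lambda_i * g_i(x) = 0 for all i): OK

Verdict: the first failing condition is primal_feasibility -> primal.

primal


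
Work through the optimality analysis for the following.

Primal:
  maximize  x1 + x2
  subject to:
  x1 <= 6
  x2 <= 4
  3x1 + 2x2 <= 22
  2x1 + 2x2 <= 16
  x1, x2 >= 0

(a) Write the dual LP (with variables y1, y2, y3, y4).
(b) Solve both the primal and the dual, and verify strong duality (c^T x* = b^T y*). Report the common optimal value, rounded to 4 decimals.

The standard primal-dual pair for 'max c^T x s.t. A x <= b, x >= 0' is:
  Dual:  min b^T y  s.t.  A^T y >= c,  y >= 0.

So the dual LP is:
  minimize  6y1 + 4y2 + 22y3 + 16y4
  subject to:
    y1 + 3y3 + 2y4 >= 1
    y2 + 2y3 + 2y4 >= 1
    y1, y2, y3, y4 >= 0

Solving the primal: x* = (6, 2).
  primal value c^T x* = 8.
Solving the dual: y* = (0, 0, 0, 0.5).
  dual value b^T y* = 8.
Strong duality: c^T x* = b^T y*. Confirmed.

8


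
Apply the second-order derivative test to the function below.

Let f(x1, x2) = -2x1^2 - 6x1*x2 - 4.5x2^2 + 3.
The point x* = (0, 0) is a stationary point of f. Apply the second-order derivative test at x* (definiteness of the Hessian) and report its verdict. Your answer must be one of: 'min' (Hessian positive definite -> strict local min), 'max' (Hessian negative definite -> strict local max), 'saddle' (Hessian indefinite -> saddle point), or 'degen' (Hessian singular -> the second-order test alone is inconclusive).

Compute the Hessian H = grad^2 f:
  H = [[-4, -6], [-6, -9]]
Verify stationarity: grad f(x*) = H x* + g = (0, 0).
Eigenvalues of H: -13, 0.
H has a zero eigenvalue (singular; negative semidefinite but not definite), so H is neither positive definite, negative definite, nor indefinite. The second-order test alone is inconclusive -> degen.
(Indeed, f is constant along the null direction of H through x*, so x* is not a strict local extremum.)

degen


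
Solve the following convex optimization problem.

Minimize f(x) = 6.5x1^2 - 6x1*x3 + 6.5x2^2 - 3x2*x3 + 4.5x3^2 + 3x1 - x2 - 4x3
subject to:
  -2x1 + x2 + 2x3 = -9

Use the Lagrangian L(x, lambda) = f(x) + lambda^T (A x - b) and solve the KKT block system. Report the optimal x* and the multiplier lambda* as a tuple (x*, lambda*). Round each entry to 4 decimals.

Form the Lagrangian:
  L(x, lambda) = (1/2) x^T Q x + c^T x + lambda^T (A x - b)
Stationarity (grad_x L = 0): Q x + c + A^T lambda = 0.
Primal feasibility: A x = b.

This gives the KKT block system:
  [ Q   A^T ] [ x     ]   [-c ]
  [ A    0  ] [ lambda ] = [ b ]

Solving the linear system:
  x*      = (0.6672, -1.7396, -2.963)
  lambda* = (14.7257)
  f(x*)   = 74.0624

x* = (0.6672, -1.7396, -2.963), lambda* = (14.7257)


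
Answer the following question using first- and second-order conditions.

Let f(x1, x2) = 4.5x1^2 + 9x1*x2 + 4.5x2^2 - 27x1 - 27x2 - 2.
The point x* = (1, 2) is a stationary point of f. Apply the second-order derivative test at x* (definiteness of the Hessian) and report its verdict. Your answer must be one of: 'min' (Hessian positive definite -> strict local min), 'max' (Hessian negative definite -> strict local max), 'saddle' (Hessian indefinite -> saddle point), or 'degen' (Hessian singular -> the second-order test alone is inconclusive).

Compute the Hessian H = grad^2 f:
  H = [[9, 9], [9, 9]]
Verify stationarity: grad f(x*) = H x* + g = (0, 0).
Eigenvalues of H: 0, 18.
H has a zero eigenvalue (singular; positive semidefinite but not definite), so H is neither positive definite, negative definite, nor indefinite. The second-order test alone is inconclusive -> degen.
(Indeed, f is constant along the null direction of H through x*, so x* is not a strict local extremum.)

degen


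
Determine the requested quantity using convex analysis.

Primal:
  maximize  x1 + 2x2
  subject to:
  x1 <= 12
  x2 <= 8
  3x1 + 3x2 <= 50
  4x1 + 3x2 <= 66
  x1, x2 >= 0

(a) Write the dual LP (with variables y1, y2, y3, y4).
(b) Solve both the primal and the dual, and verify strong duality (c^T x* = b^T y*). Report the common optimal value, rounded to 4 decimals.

The standard primal-dual pair for 'max c^T x s.t. A x <= b, x >= 0' is:
  Dual:  min b^T y  s.t.  A^T y >= c,  y >= 0.

So the dual LP is:
  minimize  12y1 + 8y2 + 50y3 + 66y4
  subject to:
    y1 + 3y3 + 4y4 >= 1
    y2 + 3y3 + 3y4 >= 2
    y1, y2, y3, y4 >= 0

Solving the primal: x* = (8.6667, 8).
  primal value c^T x* = 24.6667.
Solving the dual: y* = (0, 1, 0.3333, 0).
  dual value b^T y* = 24.6667.
Strong duality: c^T x* = b^T y*. Confirmed.

24.6667


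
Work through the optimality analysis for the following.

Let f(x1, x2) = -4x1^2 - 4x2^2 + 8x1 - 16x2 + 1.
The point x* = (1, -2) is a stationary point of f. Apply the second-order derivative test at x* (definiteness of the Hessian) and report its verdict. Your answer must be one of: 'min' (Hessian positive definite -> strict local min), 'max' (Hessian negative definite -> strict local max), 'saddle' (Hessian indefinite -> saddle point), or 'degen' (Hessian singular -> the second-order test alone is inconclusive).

Compute the Hessian H = grad^2 f:
  H = [[-8, 0], [0, -8]]
Verify stationarity: grad f(x*) = H x* + g = (0, 0).
Eigenvalues of H: -8, -8.
Both eigenvalues < 0, so H is negative definite -> x* is a strict local max.

max


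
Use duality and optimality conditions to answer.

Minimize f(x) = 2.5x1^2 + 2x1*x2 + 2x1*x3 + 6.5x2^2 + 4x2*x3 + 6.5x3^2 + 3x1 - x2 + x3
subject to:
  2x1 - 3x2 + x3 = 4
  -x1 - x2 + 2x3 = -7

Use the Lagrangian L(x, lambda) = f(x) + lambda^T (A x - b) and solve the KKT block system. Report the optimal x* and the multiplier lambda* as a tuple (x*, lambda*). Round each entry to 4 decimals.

Form the Lagrangian:
  L(x, lambda) = (1/2) x^T Q x + c^T x + lambda^T (A x - b)
Stationarity (grad_x L = 0): Q x + c + A^T lambda = 0.
Primal feasibility: A x = b.

This gives the KKT block system:
  [ Q   A^T ] [ x     ]   [-c ]
  [ A    0  ] [ lambda ] = [ b ]

Solving the linear system:
  x*      = (3.1702, 0.1702, -1.8298)
  lambda* = (-3.0596, 9.4128)
  f(x*)   = 42.8191

x* = (3.1702, 0.1702, -1.8298), lambda* = (-3.0596, 9.4128)


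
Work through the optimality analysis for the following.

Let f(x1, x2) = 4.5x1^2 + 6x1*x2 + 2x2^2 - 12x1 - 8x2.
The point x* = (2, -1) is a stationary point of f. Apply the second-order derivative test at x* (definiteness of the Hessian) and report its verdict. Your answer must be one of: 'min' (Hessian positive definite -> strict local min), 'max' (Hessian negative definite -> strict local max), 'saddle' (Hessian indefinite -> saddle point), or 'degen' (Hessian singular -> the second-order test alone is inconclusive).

Compute the Hessian H = grad^2 f:
  H = [[9, 6], [6, 4]]
Verify stationarity: grad f(x*) = H x* + g = (0, 0).
Eigenvalues of H: 0, 13.
H has a zero eigenvalue (singular; positive semidefinite but not definite), so H is neither positive definite, negative definite, nor indefinite. The second-order test alone is inconclusive -> degen.
(Indeed, f is constant along the null direction of H through x*, so x* is not a strict local extremum.)

degen


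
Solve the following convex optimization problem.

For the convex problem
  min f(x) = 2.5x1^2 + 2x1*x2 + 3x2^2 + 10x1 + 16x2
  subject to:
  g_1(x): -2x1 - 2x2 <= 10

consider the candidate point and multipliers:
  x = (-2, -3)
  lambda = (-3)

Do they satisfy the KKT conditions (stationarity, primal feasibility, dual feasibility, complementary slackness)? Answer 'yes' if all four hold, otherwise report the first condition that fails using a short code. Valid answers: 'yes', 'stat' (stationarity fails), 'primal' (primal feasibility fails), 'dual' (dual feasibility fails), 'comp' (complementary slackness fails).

Gradient of f: grad f(x) = Q x + c = (-6, -6)
Constraint values g_i(x) = a_i^T x - b_i:
  g_1((-2, -3)) = 0
Stationarity residual: grad f(x) + sum_i lambda_i a_i = (0, 0)
  -> stationarity OK
Primal feasibility (all g_i <= 0): OK
Dual feasibility (all lambda_i >= 0): FAILS
Complementary slackness (lambda_i * g_i(x) = 0 for all i): OK

Verdict: the first failing condition is dual_feasibility -> dual.

dual


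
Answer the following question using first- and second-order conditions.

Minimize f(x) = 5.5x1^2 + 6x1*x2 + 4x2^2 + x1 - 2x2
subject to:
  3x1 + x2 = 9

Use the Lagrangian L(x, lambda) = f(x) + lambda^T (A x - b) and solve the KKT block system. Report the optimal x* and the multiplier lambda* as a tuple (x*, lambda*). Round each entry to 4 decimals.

Form the Lagrangian:
  L(x, lambda) = (1/2) x^T Q x + c^T x + lambda^T (A x - b)
Stationarity (grad_x L = 0): Q x + c + A^T lambda = 0.
Primal feasibility: A x = b.

This gives the KKT block system:
  [ Q   A^T ] [ x     ]   [-c ]
  [ A    0  ] [ lambda ] = [ b ]

Solving the linear system:
  x*      = (3.2979, -0.8936)
  lambda* = (-10.6383)
  f(x*)   = 50.4149

x* = (3.2979, -0.8936), lambda* = (-10.6383)


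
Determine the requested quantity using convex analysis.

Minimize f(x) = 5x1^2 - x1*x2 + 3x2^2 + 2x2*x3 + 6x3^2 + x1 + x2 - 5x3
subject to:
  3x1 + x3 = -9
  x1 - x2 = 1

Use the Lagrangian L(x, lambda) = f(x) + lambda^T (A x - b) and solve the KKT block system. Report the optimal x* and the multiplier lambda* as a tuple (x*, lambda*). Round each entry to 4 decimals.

Form the Lagrangian:
  L(x, lambda) = (1/2) x^T Q x + c^T x + lambda^T (A x - b)
Stationarity (grad_x L = 0): Q x + c + A^T lambda = 0.
Primal feasibility: A x = b.

This gives the KKT block system:
  [ Q   A^T ] [ x     ]   [-c ]
  [ A    0  ] [ lambda ] = [ b ]

Solving the linear system:
  x*      = (-2.9455, -3.9455, -0.1636)
  lambda* = (14.8545, -20.0545)
  f(x*)   = 73.8364

x* = (-2.9455, -3.9455, -0.1636), lambda* = (14.8545, -20.0545)


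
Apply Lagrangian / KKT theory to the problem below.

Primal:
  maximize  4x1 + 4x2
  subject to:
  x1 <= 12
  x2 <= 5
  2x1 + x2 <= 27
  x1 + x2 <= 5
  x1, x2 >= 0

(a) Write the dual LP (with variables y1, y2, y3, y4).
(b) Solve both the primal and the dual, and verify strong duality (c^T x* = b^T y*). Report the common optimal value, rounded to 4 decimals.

The standard primal-dual pair for 'max c^T x s.t. A x <= b, x >= 0' is:
  Dual:  min b^T y  s.t.  A^T y >= c,  y >= 0.

So the dual LP is:
  minimize  12y1 + 5y2 + 27y3 + 5y4
  subject to:
    y1 + 2y3 + y4 >= 4
    y2 + y3 + y4 >= 4
    y1, y2, y3, y4 >= 0

Solving the primal: x* = (5, 0).
  primal value c^T x* = 20.
Solving the dual: y* = (0, 0, 0, 4).
  dual value b^T y* = 20.
Strong duality: c^T x* = b^T y*. Confirmed.

20


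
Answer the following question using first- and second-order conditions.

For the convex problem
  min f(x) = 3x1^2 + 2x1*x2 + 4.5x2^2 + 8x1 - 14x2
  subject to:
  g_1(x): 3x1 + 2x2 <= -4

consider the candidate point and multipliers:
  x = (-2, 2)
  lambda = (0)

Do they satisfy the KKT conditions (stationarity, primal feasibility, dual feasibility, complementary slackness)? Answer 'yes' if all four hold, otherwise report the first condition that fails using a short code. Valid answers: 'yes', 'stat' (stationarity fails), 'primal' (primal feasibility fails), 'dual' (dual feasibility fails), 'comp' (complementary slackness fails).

Gradient of f: grad f(x) = Q x + c = (0, 0)
Constraint values g_i(x) = a_i^T x - b_i:
  g_1((-2, 2)) = 2
Stationarity residual: grad f(x) + sum_i lambda_i a_i = (0, 0)
  -> stationarity OK
Primal feasibility (all g_i <= 0): FAILS
Dual feasibility (all lambda_i >= 0): OK
Complementary slackness (lambda_i * g_i(x) = 0 for all i): OK

Verdict: the first failing condition is primal_feasibility -> primal.

primal


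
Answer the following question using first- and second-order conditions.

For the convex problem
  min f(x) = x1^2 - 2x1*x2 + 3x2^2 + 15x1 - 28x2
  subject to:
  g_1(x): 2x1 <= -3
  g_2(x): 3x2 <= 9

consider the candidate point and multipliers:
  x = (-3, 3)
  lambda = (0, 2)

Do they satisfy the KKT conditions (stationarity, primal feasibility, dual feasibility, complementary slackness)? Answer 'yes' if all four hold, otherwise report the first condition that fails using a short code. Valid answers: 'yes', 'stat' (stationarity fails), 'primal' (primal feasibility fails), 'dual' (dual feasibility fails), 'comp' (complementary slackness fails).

Gradient of f: grad f(x) = Q x + c = (3, -4)
Constraint values g_i(x) = a_i^T x - b_i:
  g_1((-3, 3)) = -3
  g_2((-3, 3)) = 0
Stationarity residual: grad f(x) + sum_i lambda_i a_i = (3, 2)
  -> stationarity FAILS
Primal feasibility (all g_i <= 0): OK
Dual feasibility (all lambda_i >= 0): OK
Complementary slackness (lambda_i * g_i(x) = 0 for all i): OK

Verdict: the first failing condition is stationarity -> stat.

stat


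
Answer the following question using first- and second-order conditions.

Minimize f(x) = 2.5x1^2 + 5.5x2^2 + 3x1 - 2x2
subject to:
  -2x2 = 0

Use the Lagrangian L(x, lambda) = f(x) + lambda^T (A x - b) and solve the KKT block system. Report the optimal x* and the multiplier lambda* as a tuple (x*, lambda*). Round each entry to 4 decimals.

Form the Lagrangian:
  L(x, lambda) = (1/2) x^T Q x + c^T x + lambda^T (A x - b)
Stationarity (grad_x L = 0): Q x + c + A^T lambda = 0.
Primal feasibility: A x = b.

This gives the KKT block system:
  [ Q   A^T ] [ x     ]   [-c ]
  [ A    0  ] [ lambda ] = [ b ]

Solving the linear system:
  x*      = (-0.6, 0)
  lambda* = (-1)
  f(x*)   = -0.9

x* = (-0.6, 0), lambda* = (-1)


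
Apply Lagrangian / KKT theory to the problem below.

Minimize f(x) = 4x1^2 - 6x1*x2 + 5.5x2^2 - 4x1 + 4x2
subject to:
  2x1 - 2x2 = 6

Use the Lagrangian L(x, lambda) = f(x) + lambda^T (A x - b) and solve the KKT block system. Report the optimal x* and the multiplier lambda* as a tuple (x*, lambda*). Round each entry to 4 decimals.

Form the Lagrangian:
  L(x, lambda) = (1/2) x^T Q x + c^T x + lambda^T (A x - b)
Stationarity (grad_x L = 0): Q x + c + A^T lambda = 0.
Primal feasibility: A x = b.

This gives the KKT block system:
  [ Q   A^T ] [ x     ]   [-c ]
  [ A    0  ] [ lambda ] = [ b ]

Solving the linear system:
  x*      = (2.1429, -0.8571)
  lambda* = (-9.1429)
  f(x*)   = 21.4286

x* = (2.1429, -0.8571), lambda* = (-9.1429)


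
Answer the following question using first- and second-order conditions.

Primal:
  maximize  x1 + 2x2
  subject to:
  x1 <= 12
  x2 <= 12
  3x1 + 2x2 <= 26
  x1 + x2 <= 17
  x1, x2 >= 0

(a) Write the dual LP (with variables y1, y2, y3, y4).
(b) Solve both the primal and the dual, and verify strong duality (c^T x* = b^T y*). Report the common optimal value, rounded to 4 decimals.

The standard primal-dual pair for 'max c^T x s.t. A x <= b, x >= 0' is:
  Dual:  min b^T y  s.t.  A^T y >= c,  y >= 0.

So the dual LP is:
  minimize  12y1 + 12y2 + 26y3 + 17y4
  subject to:
    y1 + 3y3 + y4 >= 1
    y2 + 2y3 + y4 >= 2
    y1, y2, y3, y4 >= 0

Solving the primal: x* = (0.6667, 12).
  primal value c^T x* = 24.6667.
Solving the dual: y* = (0, 1.3333, 0.3333, 0).
  dual value b^T y* = 24.6667.
Strong duality: c^T x* = b^T y*. Confirmed.

24.6667


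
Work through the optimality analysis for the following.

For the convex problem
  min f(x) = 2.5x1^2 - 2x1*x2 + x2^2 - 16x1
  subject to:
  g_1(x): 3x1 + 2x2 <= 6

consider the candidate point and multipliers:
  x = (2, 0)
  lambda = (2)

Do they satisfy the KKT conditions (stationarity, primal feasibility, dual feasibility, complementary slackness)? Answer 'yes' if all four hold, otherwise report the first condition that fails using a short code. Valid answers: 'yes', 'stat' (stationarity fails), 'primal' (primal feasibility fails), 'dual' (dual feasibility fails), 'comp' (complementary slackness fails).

Gradient of f: grad f(x) = Q x + c = (-6, -4)
Constraint values g_i(x) = a_i^T x - b_i:
  g_1((2, 0)) = 0
Stationarity residual: grad f(x) + sum_i lambda_i a_i = (0, 0)
  -> stationarity OK
Primal feasibility (all g_i <= 0): OK
Dual feasibility (all lambda_i >= 0): OK
Complementary slackness (lambda_i * g_i(x) = 0 for all i): OK

Verdict: yes, KKT holds.

yes


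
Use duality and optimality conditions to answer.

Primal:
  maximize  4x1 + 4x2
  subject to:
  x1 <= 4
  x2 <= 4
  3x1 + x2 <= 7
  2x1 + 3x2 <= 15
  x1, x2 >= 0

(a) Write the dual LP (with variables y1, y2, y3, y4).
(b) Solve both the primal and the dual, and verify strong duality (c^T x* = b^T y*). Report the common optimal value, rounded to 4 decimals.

The standard primal-dual pair for 'max c^T x s.t. A x <= b, x >= 0' is:
  Dual:  min b^T y  s.t.  A^T y >= c,  y >= 0.

So the dual LP is:
  minimize  4y1 + 4y2 + 7y3 + 15y4
  subject to:
    y1 + 3y3 + 2y4 >= 4
    y2 + y3 + 3y4 >= 4
    y1, y2, y3, y4 >= 0

Solving the primal: x* = (1, 4).
  primal value c^T x* = 20.
Solving the dual: y* = (0, 2.6667, 1.3333, 0).
  dual value b^T y* = 20.
Strong duality: c^T x* = b^T y*. Confirmed.

20


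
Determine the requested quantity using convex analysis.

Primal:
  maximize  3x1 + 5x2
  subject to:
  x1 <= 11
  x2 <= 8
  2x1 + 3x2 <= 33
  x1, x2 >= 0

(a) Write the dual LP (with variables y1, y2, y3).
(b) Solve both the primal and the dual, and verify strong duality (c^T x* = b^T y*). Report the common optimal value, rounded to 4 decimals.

The standard primal-dual pair for 'max c^T x s.t. A x <= b, x >= 0' is:
  Dual:  min b^T y  s.t.  A^T y >= c,  y >= 0.

So the dual LP is:
  minimize  11y1 + 8y2 + 33y3
  subject to:
    y1 + 2y3 >= 3
    y2 + 3y3 >= 5
    y1, y2, y3 >= 0

Solving the primal: x* = (4.5, 8).
  primal value c^T x* = 53.5.
Solving the dual: y* = (0, 0.5, 1.5).
  dual value b^T y* = 53.5.
Strong duality: c^T x* = b^T y*. Confirmed.

53.5


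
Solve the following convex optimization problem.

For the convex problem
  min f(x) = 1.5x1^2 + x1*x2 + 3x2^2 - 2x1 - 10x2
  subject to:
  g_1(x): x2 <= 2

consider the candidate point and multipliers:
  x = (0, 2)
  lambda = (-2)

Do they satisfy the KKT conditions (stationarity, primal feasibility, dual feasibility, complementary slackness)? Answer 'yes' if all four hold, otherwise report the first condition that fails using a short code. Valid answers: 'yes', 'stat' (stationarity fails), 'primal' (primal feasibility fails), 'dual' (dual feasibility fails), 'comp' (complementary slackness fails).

Gradient of f: grad f(x) = Q x + c = (0, 2)
Constraint values g_i(x) = a_i^T x - b_i:
  g_1((0, 2)) = 0
Stationarity residual: grad f(x) + sum_i lambda_i a_i = (0, 0)
  -> stationarity OK
Primal feasibility (all g_i <= 0): OK
Dual feasibility (all lambda_i >= 0): FAILS
Complementary slackness (lambda_i * g_i(x) = 0 for all i): OK

Verdict: the first failing condition is dual_feasibility -> dual.

dual


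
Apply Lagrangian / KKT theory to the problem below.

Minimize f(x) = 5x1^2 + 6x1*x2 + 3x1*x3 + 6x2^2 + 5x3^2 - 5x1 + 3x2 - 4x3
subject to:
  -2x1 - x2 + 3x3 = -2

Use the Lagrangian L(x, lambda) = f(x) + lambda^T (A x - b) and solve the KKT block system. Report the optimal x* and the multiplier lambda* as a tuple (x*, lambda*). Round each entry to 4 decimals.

Form the Lagrangian:
  L(x, lambda) = (1/2) x^T Q x + c^T x + lambda^T (A x - b)
Stationarity (grad_x L = 0): Q x + c + A^T lambda = 0.
Primal feasibility: A x = b.

This gives the KKT block system:
  [ Q   A^T ] [ x     ]   [-c ]
  [ A    0  ] [ lambda ] = [ b ]

Solving the linear system:
  x*      = (1.1474, -0.7647, -0.1566)
  lambda* = (0.708)
  f(x*)   = -2.9943

x* = (1.1474, -0.7647, -0.1566), lambda* = (0.708)


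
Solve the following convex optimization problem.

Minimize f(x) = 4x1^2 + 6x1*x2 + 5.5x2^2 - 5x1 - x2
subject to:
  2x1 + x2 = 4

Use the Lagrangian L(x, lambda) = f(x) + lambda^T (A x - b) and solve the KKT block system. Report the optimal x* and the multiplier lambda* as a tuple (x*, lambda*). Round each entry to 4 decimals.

Form the Lagrangian:
  L(x, lambda) = (1/2) x^T Q x + c^T x + lambda^T (A x - b)
Stationarity (grad_x L = 0): Q x + c + A^T lambda = 0.
Primal feasibility: A x = b.

This gives the KKT block system:
  [ Q   A^T ] [ x     ]   [-c ]
  [ A    0  ] [ lambda ] = [ b ]

Solving the linear system:
  x*      = (2.3929, -0.7857)
  lambda* = (-4.7143)
  f(x*)   = 3.8393

x* = (2.3929, -0.7857), lambda* = (-4.7143)


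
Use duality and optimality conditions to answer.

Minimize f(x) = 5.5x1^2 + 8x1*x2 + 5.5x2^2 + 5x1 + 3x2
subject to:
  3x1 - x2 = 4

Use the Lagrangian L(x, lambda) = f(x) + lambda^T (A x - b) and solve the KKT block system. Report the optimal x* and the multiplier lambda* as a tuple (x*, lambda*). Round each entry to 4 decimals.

Form the Lagrangian:
  L(x, lambda) = (1/2) x^T Q x + c^T x + lambda^T (A x - b)
Stationarity (grad_x L = 0): Q x + c + A^T lambda = 0.
Primal feasibility: A x = b.

This gives the KKT block system:
  [ Q   A^T ] [ x     ]   [-c ]
  [ A    0  ] [ lambda ] = [ b ]

Solving the linear system:
  x*      = (0.9494, -1.1519)
  lambda* = (-2.0759)
  f(x*)   = 4.7975

x* = (0.9494, -1.1519), lambda* = (-2.0759)


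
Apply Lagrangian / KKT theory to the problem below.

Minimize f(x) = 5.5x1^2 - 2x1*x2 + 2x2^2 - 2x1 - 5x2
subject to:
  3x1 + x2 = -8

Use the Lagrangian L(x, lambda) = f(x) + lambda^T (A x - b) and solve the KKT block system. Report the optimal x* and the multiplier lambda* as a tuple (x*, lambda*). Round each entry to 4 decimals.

Form the Lagrangian:
  L(x, lambda) = (1/2) x^T Q x + c^T x + lambda^T (A x - b)
Stationarity (grad_x L = 0): Q x + c + A^T lambda = 0.
Primal feasibility: A x = b.

This gives the KKT block system:
  [ Q   A^T ] [ x     ]   [-c ]
  [ A    0  ] [ lambda ] = [ b ]

Solving the linear system:
  x*      = (-2.1186, -1.6441)
  lambda* = (7.339)
  f(x*)   = 35.5847

x* = (-2.1186, -1.6441), lambda* = (7.339)


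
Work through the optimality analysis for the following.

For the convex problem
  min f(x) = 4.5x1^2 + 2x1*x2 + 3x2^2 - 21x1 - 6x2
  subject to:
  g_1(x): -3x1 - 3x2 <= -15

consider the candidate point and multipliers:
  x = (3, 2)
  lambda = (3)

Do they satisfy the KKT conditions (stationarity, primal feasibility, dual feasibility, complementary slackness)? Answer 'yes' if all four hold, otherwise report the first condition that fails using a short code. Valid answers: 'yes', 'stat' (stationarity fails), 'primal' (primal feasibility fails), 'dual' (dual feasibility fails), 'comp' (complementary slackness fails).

Gradient of f: grad f(x) = Q x + c = (10, 12)
Constraint values g_i(x) = a_i^T x - b_i:
  g_1((3, 2)) = 0
Stationarity residual: grad f(x) + sum_i lambda_i a_i = (1, 3)
  -> stationarity FAILS
Primal feasibility (all g_i <= 0): OK
Dual feasibility (all lambda_i >= 0): OK
Complementary slackness (lambda_i * g_i(x) = 0 for all i): OK

Verdict: the first failing condition is stationarity -> stat.

stat


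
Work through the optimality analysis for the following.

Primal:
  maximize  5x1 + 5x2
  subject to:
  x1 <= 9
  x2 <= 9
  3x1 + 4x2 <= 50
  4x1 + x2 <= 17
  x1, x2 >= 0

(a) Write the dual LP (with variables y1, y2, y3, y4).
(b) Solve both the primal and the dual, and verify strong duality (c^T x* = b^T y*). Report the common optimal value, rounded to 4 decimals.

The standard primal-dual pair for 'max c^T x s.t. A x <= b, x >= 0' is:
  Dual:  min b^T y  s.t.  A^T y >= c,  y >= 0.

So the dual LP is:
  minimize  9y1 + 9y2 + 50y3 + 17y4
  subject to:
    y1 + 3y3 + 4y4 >= 5
    y2 + 4y3 + y4 >= 5
    y1, y2, y3, y4 >= 0

Solving the primal: x* = (2, 9).
  primal value c^T x* = 55.
Solving the dual: y* = (0, 3.75, 0, 1.25).
  dual value b^T y* = 55.
Strong duality: c^T x* = b^T y*. Confirmed.

55


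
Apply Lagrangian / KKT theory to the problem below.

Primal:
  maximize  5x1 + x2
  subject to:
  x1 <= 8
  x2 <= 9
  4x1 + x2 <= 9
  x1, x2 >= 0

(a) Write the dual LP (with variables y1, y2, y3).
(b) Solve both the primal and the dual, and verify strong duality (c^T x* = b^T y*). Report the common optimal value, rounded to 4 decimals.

The standard primal-dual pair for 'max c^T x s.t. A x <= b, x >= 0' is:
  Dual:  min b^T y  s.t.  A^T y >= c,  y >= 0.

So the dual LP is:
  minimize  8y1 + 9y2 + 9y3
  subject to:
    y1 + 4y3 >= 5
    y2 + y3 >= 1
    y1, y2, y3 >= 0

Solving the primal: x* = (2.25, 0).
  primal value c^T x* = 11.25.
Solving the dual: y* = (0, 0, 1.25).
  dual value b^T y* = 11.25.
Strong duality: c^T x* = b^T y*. Confirmed.

11.25


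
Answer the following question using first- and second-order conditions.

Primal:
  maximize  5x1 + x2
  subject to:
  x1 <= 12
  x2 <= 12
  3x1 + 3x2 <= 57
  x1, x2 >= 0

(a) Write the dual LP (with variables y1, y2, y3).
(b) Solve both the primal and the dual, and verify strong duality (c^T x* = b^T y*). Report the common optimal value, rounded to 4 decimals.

The standard primal-dual pair for 'max c^T x s.t. A x <= b, x >= 0' is:
  Dual:  min b^T y  s.t.  A^T y >= c,  y >= 0.

So the dual LP is:
  minimize  12y1 + 12y2 + 57y3
  subject to:
    y1 + 3y3 >= 5
    y2 + 3y3 >= 1
    y1, y2, y3 >= 0

Solving the primal: x* = (12, 7).
  primal value c^T x* = 67.
Solving the dual: y* = (4, 0, 0.3333).
  dual value b^T y* = 67.
Strong duality: c^T x* = b^T y*. Confirmed.

67
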